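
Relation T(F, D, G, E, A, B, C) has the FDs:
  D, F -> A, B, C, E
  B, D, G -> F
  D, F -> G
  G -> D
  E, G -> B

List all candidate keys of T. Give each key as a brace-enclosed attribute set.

{B, G}, {D, F}, {E, G}, {F, G}

Closure of {B, G} is {A, B, C, D, E, F, G}, the whole schema; {B, G} is a candidate key.
Closure of {D, F} is {A, B, C, D, E, F, G}, the whole schema; {D, F} is a candidate key.
Closure of {E, G} is {A, B, C, D, E, F, G}, the whole schema; {E, G} is a candidate key.
Closure of {F, G} is {A, B, C, D, E, F, G}, the whole schema; {F, G} is a candidate key.
No proper subset of any of these is a key, and no other minimal superkey exists.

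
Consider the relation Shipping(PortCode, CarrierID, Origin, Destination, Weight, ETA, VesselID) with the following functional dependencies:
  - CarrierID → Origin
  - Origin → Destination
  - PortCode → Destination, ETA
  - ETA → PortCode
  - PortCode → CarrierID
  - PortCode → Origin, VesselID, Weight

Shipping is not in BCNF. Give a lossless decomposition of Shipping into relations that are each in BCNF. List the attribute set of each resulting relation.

Candidate keys of the original relation: {ETA}, {PortCode}.
Within {CarrierID, Destination, ETA, Origin, PortCode, VesselID, Weight}: {CarrierID}⁺ ∩ {CarrierID, Destination, ETA, Origin, PortCode, VesselID, Weight} = {CarrierID, Destination, Origin}, not the whole set, so CarrierID → Destination, Origin violates BCNF; decompose into {CarrierID, Destination, Origin} and {CarrierID, ETA, PortCode, VesselID, Weight}.
Within {CarrierID, Destination, Origin}: {Origin}⁺ ∩ {CarrierID, Destination, Origin} = {Destination, Origin}, not the whole set, so Origin → Destination violates BCNF; decompose into {Destination, Origin} and {CarrierID, Origin}.
{Destination, Origin} has no BCNF violation.
{CarrierID, Origin} has no BCNF violation.
{CarrierID, ETA, PortCode, VesselID, Weight} has no BCNF violation.

{CarrierID, ETA, PortCode, VesselID, Weight}; {CarrierID, Origin}; {Destination, Origin}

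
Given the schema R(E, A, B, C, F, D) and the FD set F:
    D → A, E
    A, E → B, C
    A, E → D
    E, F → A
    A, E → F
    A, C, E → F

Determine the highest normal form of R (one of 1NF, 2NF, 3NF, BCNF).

Candidate keys: {A, E}, {D}, {E, F}. Prime attributes: {A, D, E, F}.
Each dependency's left side is a superkey — BCNF holds.

BCNF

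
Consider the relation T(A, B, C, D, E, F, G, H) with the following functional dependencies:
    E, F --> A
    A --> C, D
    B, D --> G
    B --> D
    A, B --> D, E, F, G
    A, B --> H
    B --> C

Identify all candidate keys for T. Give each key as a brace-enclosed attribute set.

{A, B}, {B, E, F}

No FD produces {B}, so it must be in every candidate key.
{A, B} is a candidate key since {A, B}⁺ = {A, B, C, D, E, F, G, H} covers every attribute.
{B, E, F} is a candidate key since {B, E, F}⁺ = {A, B, C, D, E, F, G, H} covers every attribute.
Any other superkey properly contains one of these, so there are no further candidate keys.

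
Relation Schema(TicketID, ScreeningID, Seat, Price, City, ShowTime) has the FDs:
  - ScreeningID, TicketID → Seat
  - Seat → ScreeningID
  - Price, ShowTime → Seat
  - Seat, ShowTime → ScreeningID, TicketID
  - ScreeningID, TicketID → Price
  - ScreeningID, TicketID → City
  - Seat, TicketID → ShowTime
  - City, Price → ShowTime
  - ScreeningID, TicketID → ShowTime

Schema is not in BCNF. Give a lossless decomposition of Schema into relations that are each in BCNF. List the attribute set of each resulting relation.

{City, Price, Seat, ShowTime, TicketID}; {ScreeningID, Seat}

Candidate keys of the original relation: {City, Price}, {Price, ShowTime}, {ScreeningID, TicketID}, {Seat, ShowTime}, {Seat, TicketID}.
In {City, Price, ScreeningID, Seat, ShowTime, TicketID}, {Seat} is not a superkey ({Seat}⁺ restricted to this set is {ScreeningID, Seat}), so split on Seat → ScreeningID into {ScreeningID, Seat} and {City, Price, Seat, ShowTime, TicketID}.
{ScreeningID, Seat} is in BCNF.
{City, Price, Seat, ShowTime, TicketID} is in BCNF.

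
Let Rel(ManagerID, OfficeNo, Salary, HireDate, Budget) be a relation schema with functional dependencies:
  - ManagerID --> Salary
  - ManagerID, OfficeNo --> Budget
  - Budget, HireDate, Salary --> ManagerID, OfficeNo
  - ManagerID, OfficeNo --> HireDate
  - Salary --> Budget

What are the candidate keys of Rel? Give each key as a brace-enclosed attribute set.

{HireDate, ManagerID}⁺ = {Budget, HireDate, ManagerID, OfficeNo, Salary} — all of the relation — so {HireDate, ManagerID} is a candidate key.
{HireDate, Salary}⁺ = {Budget, HireDate, ManagerID, OfficeNo, Salary} — all of the relation — so {HireDate, Salary} is a candidate key.
{ManagerID, OfficeNo}⁺ = {Budget, HireDate, ManagerID, OfficeNo, Salary} — all of the relation — so {ManagerID, OfficeNo} is a candidate key.
No proper subset of any of these is a key, and no other minimal superkey exists.

{HireDate, ManagerID}, {HireDate, Salary}, {ManagerID, OfficeNo}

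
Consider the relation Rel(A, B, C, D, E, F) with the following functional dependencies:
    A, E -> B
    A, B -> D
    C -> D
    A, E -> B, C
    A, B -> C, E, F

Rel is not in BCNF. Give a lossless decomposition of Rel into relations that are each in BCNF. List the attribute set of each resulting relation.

Candidate keys of the original relation: {A, B}, {A, E}.
{A, B, C, D, E, F}: {C} determines {C, D} here but is not a superkey — split on C -> D, giving {C, D} and {A, B, C, E, F}.
{C, D}: every determinant is a superkey — BCNF.
{A, B, C, E, F}: every determinant is a superkey — BCNF.

{A, B, C, E, F}; {C, D}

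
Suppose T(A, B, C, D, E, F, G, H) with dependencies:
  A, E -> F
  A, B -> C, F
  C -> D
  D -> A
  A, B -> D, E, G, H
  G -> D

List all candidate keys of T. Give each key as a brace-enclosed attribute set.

No FD produces {B}, so it must be in every candidate key.
{A, B} is a candidate key since {A, B}⁺ = {A, B, C, D, E, F, G, H} covers every attribute.
{B, C} is a candidate key since {B, C}⁺ = {A, B, C, D, E, F, G, H} covers every attribute.
{B, D} is a candidate key since {B, D}⁺ = {A, B, C, D, E, F, G, H} covers every attribute.
{B, G} is a candidate key since {B, G}⁺ = {A, B, C, D, E, F, G, H} covers every attribute.
No proper subset of any of these is a key, and no other minimal superkey exists.

{A, B}, {B, C}, {B, D}, {B, G}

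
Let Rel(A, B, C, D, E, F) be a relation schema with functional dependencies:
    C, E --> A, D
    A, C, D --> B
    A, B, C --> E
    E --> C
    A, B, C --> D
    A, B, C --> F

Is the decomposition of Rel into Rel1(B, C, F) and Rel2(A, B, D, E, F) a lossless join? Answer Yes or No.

No

Rel1 ∩ Rel2 = {B, F}; its closure under F is {B, F}.
The closure covers neither Rel1 nor Rel2 entirely; the join is not lossless.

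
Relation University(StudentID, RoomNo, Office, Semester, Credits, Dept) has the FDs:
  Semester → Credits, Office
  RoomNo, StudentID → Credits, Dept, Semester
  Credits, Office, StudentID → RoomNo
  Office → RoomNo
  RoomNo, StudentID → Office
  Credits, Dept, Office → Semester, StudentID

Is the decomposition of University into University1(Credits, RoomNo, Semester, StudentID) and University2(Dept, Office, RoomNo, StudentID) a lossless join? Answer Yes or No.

Yes

The shared attributes are {RoomNo, StudentID} and {RoomNo, StudentID}⁺ = {Credits, Dept, Office, RoomNo, Semester, StudentID}.
Since University1 ⊆ {Credits, Dept, Office, RoomNo, Semester, StudentID}, the intersection is a superkey of University1; the decomposition is lossless.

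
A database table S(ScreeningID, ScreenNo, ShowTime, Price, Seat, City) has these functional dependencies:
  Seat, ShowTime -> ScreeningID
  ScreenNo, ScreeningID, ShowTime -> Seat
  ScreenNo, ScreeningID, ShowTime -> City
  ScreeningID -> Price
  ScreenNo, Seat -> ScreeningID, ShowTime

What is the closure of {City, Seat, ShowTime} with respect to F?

Start with {City, Seat, ShowTime}.
Seat, ShowTime -> ScreeningID applies; add {ScreeningID} → now {City, ScreeningID, Seat, ShowTime}.
ScreeningID -> Price applies; add {Price} → now {City, Price, ScreeningID, Seat, ShowTime}.
No further FD applies.

{City, Price, ScreeningID, Seat, ShowTime}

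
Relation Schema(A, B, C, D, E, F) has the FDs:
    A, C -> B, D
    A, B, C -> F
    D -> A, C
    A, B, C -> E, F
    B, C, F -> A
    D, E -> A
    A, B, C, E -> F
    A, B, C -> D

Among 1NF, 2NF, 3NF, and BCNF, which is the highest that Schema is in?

BCNF

Candidate keys: {A, C}, {B, C, F}, {D}. Prime attributes: {A, B, C, D, F}.
The left-hand side of every FD is a superkey, so BCNF is satisfied.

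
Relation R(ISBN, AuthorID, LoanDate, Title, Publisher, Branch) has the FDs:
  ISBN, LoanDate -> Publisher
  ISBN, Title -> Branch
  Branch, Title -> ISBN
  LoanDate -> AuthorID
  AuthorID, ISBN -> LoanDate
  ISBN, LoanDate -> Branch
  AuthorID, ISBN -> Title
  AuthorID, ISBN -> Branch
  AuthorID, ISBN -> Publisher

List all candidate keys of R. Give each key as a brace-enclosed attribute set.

{AuthorID, ISBN}⁺ = {AuthorID, Branch, ISBN, LoanDate, Publisher, Title} — all of the relation — so {AuthorID, ISBN} is a candidate key.
{ISBN, LoanDate}⁺ = {AuthorID, Branch, ISBN, LoanDate, Publisher, Title} — all of the relation — so {ISBN, LoanDate} is a candidate key.
{AuthorID, Branch, Title}⁺ = {AuthorID, Branch, ISBN, LoanDate, Publisher, Title} — all of the relation — so {AuthorID, Branch, Title} is a candidate key.
{Branch, LoanDate, Title}⁺ = {AuthorID, Branch, ISBN, LoanDate, Publisher, Title} — all of the relation — so {Branch, LoanDate, Title} is a candidate key.
These are minimal and exhaustive — every other superkey contains one of them.

{AuthorID, Branch, Title}, {AuthorID, ISBN}, {Branch, LoanDate, Title}, {ISBN, LoanDate}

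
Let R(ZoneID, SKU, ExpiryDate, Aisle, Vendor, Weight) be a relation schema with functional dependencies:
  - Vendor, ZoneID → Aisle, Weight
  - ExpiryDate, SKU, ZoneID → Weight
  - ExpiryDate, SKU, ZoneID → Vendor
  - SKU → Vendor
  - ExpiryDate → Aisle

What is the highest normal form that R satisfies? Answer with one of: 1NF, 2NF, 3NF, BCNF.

Candidate key: {ExpiryDate, SKU, ZoneID}. Prime attributes: {ExpiryDate, SKU, ZoneID}.
For Vendor, ZoneID → Aisle, Weight we have {Vendor, ZoneID}⁺ = {Aisle, Vendor, Weight, ZoneID}; {Vendor, ZoneID} is not a superkey, so BCNF fails.
Vendor, ZoneID → Aisle, Weight determines the non-prime attributes {Aisle, Weight} from a non-superkey — 3NF is violated.
The proper key subset {ExpiryDate} of {ExpiryDate, SKU, ZoneID} determines non-prime {Aisle}, so the relation is not even in 2NF.

1NF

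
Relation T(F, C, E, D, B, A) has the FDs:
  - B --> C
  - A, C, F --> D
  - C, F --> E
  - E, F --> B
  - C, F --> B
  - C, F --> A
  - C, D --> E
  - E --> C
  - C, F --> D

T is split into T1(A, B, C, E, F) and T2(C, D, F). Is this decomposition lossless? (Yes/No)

Yes

The shared attributes are {C, F} and {C, F}⁺ = {A, B, C, D, E, F}.
This includes all of T1, so the common attributes are a superkey of T1 — the join is lossless.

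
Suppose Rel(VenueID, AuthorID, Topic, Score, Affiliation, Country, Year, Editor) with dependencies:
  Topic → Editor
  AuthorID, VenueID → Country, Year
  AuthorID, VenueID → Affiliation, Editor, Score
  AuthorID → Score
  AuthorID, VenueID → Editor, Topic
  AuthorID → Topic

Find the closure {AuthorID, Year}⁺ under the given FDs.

Start with {AuthorID, Year}.
AuthorID → Score applies; add {Score} → now {AuthorID, Score, Year}.
AuthorID → Topic applies; add {Topic} → now {AuthorID, Score, Topic, Year}.
Topic → Editor applies; add {Editor} → now {AuthorID, Editor, Score, Topic, Year}.
No further FD applies.

{AuthorID, Editor, Score, Topic, Year}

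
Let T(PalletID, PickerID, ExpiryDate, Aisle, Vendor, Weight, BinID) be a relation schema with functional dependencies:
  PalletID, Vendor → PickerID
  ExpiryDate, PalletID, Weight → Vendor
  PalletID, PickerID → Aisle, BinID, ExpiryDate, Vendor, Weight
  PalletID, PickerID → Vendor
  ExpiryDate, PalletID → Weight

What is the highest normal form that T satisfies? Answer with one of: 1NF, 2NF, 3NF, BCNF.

BCNF

Candidate keys: {ExpiryDate, PalletID}, {PalletID, PickerID}, {PalletID, Vendor}. Prime attributes: {ExpiryDate, PalletID, PickerID, Vendor}.
Each dependency's left side is a superkey — BCNF holds.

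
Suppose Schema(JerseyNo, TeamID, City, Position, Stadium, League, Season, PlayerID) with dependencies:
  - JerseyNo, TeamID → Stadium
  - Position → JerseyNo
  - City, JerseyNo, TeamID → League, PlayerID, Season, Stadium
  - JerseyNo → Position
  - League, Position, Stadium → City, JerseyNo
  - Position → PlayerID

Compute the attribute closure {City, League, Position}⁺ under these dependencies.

{City, JerseyNo, League, PlayerID, Position}

Start with {City, League, Position}.
Position → JerseyNo applies; add {JerseyNo} → now {City, JerseyNo, League, Position}.
Position → PlayerID applies; add {PlayerID} → now {City, JerseyNo, League, PlayerID, Position}.
No further FD applies.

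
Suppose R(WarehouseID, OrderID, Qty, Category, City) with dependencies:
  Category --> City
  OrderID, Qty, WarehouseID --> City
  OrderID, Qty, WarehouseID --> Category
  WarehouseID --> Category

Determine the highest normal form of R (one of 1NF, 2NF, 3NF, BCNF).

1NF

Candidate key: {OrderID, Qty, WarehouseID}. Prime attributes: {OrderID, Qty, WarehouseID}.
Category --> City: {Category}⁺ = {Category, City}, which is not all of the attributes, so the left side is not a superkey — BCNF is violated.
Category --> City determines the non-prime attribute {City} from a non-superkey — 3NF is violated.
The proper key subset {WarehouseID} of {OrderID, Qty, WarehouseID} determines non-prime {Category, City}, so the relation is not even in 2NF.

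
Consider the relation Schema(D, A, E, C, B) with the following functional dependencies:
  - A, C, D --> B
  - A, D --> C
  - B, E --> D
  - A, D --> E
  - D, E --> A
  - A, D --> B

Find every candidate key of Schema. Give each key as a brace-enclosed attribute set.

{A, D}, {B, E}, {D, E}

{A, D} is a candidate key since {A, D}⁺ = {A, B, C, D, E} covers every attribute.
{B, E} is a candidate key since {B, E}⁺ = {A, B, C, D, E} covers every attribute.
{D, E} is a candidate key since {D, E}⁺ = {A, B, C, D, E} covers every attribute.
No proper subset of any of these is a key, and no other minimal superkey exists.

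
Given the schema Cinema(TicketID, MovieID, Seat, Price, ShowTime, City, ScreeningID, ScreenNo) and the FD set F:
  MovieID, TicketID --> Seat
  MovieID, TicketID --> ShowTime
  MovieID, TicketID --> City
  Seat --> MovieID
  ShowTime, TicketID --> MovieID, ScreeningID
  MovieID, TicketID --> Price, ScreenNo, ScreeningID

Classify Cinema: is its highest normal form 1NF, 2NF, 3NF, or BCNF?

Candidate keys: {MovieID, TicketID}, {Seat, TicketID}, {ShowTime, TicketID}. Prime attributes: {MovieID, Seat, ShowTime, TicketID}.
Seat --> MovieID breaks BCNF: {Seat}⁺ = {MovieID, Seat}, so {Seat} is not a superkey.
Its right-hand attributes {MovieID} are all prime, as are those of every other non-superkey FD — the relation is in 3NF.

3NF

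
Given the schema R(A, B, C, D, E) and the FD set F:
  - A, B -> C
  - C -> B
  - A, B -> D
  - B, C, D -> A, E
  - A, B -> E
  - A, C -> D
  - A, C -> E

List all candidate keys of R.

Closure of {A, B} is {A, B, C, D, E}, the whole schema; {A, B} is a candidate key.
Closure of {A, C} is {A, B, C, D, E}, the whole schema; {A, C} is a candidate key.
Closure of {C, D} is {A, B, C, D, E}, the whole schema; {C, D} is a candidate key.
Any other superkey properly contains one of these, so there are no further candidate keys.

{A, B}, {A, C}, {C, D}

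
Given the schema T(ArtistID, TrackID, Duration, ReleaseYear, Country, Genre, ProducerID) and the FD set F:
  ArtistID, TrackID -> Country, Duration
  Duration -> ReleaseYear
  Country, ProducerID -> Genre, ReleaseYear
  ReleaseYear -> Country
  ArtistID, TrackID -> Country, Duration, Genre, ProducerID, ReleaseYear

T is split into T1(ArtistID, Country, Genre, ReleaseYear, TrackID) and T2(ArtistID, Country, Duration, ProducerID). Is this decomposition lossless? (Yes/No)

Common attributes: {ArtistID, Country}; their closure is {ArtistID, Country}.
T1 ⊄ {ArtistID, Country} and T2 ⊄ {ArtistID, Country}, so the split is lossy.

No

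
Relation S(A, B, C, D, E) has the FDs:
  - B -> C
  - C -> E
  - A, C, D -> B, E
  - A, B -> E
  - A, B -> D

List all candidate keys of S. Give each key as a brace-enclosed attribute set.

{A} never appears on the right of any FD, so every key must include it.
{A, B} is a candidate key since {A, B}⁺ = {A, B, C, D, E} covers every attribute.
{A, C, D} is a candidate key since {A, C, D}⁺ = {A, B, C, D, E} covers every attribute.
Any other superkey properly contains one of these, so there are no further candidate keys.

{A, B}, {A, C, D}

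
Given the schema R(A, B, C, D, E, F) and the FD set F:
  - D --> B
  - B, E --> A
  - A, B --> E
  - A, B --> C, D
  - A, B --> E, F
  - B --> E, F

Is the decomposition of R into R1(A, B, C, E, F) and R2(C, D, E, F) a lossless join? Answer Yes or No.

R1 ∩ R2 = {C, E, F}; its closure under F is {C, E, F}.
The closure covers neither R1 nor R2 entirely; the join is not lossless.

No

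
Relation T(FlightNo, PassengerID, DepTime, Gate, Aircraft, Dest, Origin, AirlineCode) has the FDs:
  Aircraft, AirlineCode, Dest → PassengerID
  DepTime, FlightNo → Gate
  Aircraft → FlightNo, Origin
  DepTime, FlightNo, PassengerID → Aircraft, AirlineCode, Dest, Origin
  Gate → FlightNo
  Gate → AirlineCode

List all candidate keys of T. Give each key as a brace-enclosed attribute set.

No FD produces {DepTime}, so it must be in every candidate key.
{Aircraft, DepTime, Dest} is a candidate key since {Aircraft, DepTime, Dest}⁺ = {Aircraft, AirlineCode, DepTime, Dest, FlightNo, Gate, Origin, PassengerID} covers every attribute.
{Aircraft, DepTime, PassengerID} is a candidate key since {Aircraft, DepTime, PassengerID}⁺ = {Aircraft, AirlineCode, DepTime, Dest, FlightNo, Gate, Origin, PassengerID} covers every attribute.
{DepTime, FlightNo, PassengerID} is a candidate key since {DepTime, FlightNo, PassengerID}⁺ = {Aircraft, AirlineCode, DepTime, Dest, FlightNo, Gate, Origin, PassengerID} covers every attribute.
{DepTime, Gate, PassengerID} is a candidate key since {DepTime, Gate, PassengerID}⁺ = {Aircraft, AirlineCode, DepTime, Dest, FlightNo, Gate, Origin, PassengerID} covers every attribute.
These are minimal and exhaustive — every other superkey contains one of them.

{Aircraft, DepTime, Dest}, {Aircraft, DepTime, PassengerID}, {DepTime, FlightNo, PassengerID}, {DepTime, Gate, PassengerID}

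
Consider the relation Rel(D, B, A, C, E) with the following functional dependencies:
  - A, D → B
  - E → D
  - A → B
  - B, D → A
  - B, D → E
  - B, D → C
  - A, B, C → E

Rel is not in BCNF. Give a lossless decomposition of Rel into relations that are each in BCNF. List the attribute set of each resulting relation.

{A, B}; {A, C, E}; {D, E}

Candidate keys of the original relation: {A, C}, {A, D}, {A, E}, {B, D}, {B, E}.
Within {A, B, C, D, E}: {E}⁺ ∩ {A, B, C, D, E} = {D, E}, not the whole set, so E → D violates BCNF; decompose into {D, E} and {A, B, C, E}.
{D, E} is in BCNF.
Within {A, B, C, E}: {A}⁺ ∩ {A, B, C, E} = {A, B}, not the whole set, so A → B violates BCNF; decompose into {A, B} and {A, C, E}.
{A, B} is in BCNF.
{A, C, E} is in BCNF.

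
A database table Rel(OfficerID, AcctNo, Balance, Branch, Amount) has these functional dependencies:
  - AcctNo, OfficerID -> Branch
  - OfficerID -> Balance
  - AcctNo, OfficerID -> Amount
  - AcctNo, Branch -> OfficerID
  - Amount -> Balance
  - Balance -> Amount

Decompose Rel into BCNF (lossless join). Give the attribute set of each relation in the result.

Candidate keys of the original relation: {AcctNo, Branch}, {AcctNo, OfficerID}.
{AcctNo, Amount, Balance, Branch, OfficerID}: {OfficerID} determines {Amount, Balance, OfficerID} here but is not a superkey — split on OfficerID -> Amount, Balance, giving {Amount, Balance, OfficerID} and {AcctNo, Branch, OfficerID}.
{Amount, Balance, OfficerID}: {Amount} determines {Amount, Balance} here but is not a superkey — split on Amount -> Balance, giving {Amount, Balance} and {Amount, OfficerID}.
{Amount, Balance}: every determinant is a superkey — BCNF.
{Amount, OfficerID}: every determinant is a superkey — BCNF.
{AcctNo, Branch, OfficerID}: every determinant is a superkey — BCNF.

{AcctNo, Branch, OfficerID}; {Amount, Balance}; {Amount, OfficerID}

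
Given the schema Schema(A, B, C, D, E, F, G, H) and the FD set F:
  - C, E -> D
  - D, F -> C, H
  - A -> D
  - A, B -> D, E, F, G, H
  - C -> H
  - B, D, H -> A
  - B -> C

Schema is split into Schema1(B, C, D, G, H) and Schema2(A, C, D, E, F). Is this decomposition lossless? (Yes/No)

Schema1 ∩ Schema2 = {C, D}; its closure under F is {C, D, H}.
The closure covers neither Schema1 nor Schema2 entirely; the join is not lossless.

No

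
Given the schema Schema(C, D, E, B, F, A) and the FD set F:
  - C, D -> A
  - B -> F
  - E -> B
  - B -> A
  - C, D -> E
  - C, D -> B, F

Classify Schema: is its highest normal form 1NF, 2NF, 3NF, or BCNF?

Candidate key: {C, D}. Prime attributes: {C, D}.
For B -> F we have {B}⁺ = {A, B, F}; {B} is not a superkey, so BCNF fails.
B -> F determines the non-prime attribute {F} from a non-superkey — 3NF is violated.
No non-prime attribute depends on a proper subset of any candidate key, so 2NF holds.

2NF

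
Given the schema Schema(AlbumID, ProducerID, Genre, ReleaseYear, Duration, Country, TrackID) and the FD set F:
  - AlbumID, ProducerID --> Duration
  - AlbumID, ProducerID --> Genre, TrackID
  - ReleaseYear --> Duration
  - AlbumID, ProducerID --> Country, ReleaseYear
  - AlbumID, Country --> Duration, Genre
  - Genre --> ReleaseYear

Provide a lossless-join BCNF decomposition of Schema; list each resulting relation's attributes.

{AlbumID, Country, Genre}; {AlbumID, Country, ProducerID, TrackID}; {Duration, ReleaseYear}; {Genre, ReleaseYear}

Candidate key of the original relation: {AlbumID, ProducerID}.
In {AlbumID, Country, Duration, Genre, ProducerID, ReleaseYear, TrackID}, {ReleaseYear} is not a superkey ({ReleaseYear}⁺ restricted to this set is {Duration, ReleaseYear}), so split on ReleaseYear --> Duration into {Duration, ReleaseYear} and {AlbumID, Country, Genre, ProducerID, ReleaseYear, TrackID}.
{Duration, ReleaseYear} has no BCNF violation.
In {AlbumID, Country, Genre, ProducerID, ReleaseYear, TrackID}, {AlbumID, Country} is not a superkey ({AlbumID, Country}⁺ restricted to this set is {AlbumID, Country, Genre, ReleaseYear}), so split on AlbumID, Country --> Genre, ReleaseYear into {AlbumID, Country, Genre, ReleaseYear} and {AlbumID, Country, ProducerID, TrackID}.
In {AlbumID, Country, Genre, ReleaseYear}, {Genre} is not a superkey ({Genre}⁺ restricted to this set is {Genre, ReleaseYear}), so split on Genre --> ReleaseYear into {Genre, ReleaseYear} and {AlbumID, Country, Genre}.
{Genre, ReleaseYear} has no BCNF violation.
{AlbumID, Country, Genre} has no BCNF violation.
{AlbumID, Country, ProducerID, TrackID} has no BCNF violation.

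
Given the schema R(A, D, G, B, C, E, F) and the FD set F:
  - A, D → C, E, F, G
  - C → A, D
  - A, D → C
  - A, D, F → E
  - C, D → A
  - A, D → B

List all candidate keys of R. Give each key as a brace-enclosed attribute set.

{C} is a candidate key since {C}⁺ = {A, B, C, D, E, F, G} covers every attribute.
{A, D} is a candidate key since {A, D}⁺ = {A, B, C, D, E, F, G} covers every attribute.
These are minimal and exhaustive — every other superkey contains one of them.

{A, D}, {C}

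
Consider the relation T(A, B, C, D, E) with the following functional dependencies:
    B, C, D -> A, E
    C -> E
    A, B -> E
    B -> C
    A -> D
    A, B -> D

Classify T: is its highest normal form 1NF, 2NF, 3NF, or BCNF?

Candidate keys: {A, B}, {B, D}. Prime attributes: {A, B, D}.
C -> E breaks BCNF: {C}⁺ = {C, E}, so {C} is not a superkey.
C -> E has non-prime {E} on the right and a non-superkey on the left, so 3NF fails.
{B} is a proper subset of the key {A, B}, and {B}⁺ contains the non-prime attributes {C, E} — a partial dependency, so 2NF is violated.

1NF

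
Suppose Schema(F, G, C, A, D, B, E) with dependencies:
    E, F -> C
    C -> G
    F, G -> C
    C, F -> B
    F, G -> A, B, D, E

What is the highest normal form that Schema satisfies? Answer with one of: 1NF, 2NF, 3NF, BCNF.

3NF

Candidate keys: {C, F}, {E, F}, {F, G}. Prime attributes: {C, E, F, G}.
For C -> G we have {C}⁺ = {C, G}; {C} is not a superkey, so BCNF fails.
Its right-hand attributes {G} are all prime, as are those of every other non-superkey FD — the relation is in 3NF.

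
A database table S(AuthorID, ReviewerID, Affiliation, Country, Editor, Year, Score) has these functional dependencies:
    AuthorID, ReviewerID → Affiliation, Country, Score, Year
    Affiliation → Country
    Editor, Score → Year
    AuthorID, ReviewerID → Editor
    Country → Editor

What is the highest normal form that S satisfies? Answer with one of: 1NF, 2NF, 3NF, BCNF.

Candidate key: {AuthorID, ReviewerID}. Prime attributes: {AuthorID, ReviewerID}.
Affiliation → Country breaks BCNF: {Affiliation}⁺ = {Affiliation, Country, Editor}, so {Affiliation} is not a superkey.
Affiliation → Country determines the non-prime attribute {Country} from a non-superkey — 3NF is violated.
Checking every proper subset of each key, none determines a non-prime attribute — 2NF is satisfied.

2NF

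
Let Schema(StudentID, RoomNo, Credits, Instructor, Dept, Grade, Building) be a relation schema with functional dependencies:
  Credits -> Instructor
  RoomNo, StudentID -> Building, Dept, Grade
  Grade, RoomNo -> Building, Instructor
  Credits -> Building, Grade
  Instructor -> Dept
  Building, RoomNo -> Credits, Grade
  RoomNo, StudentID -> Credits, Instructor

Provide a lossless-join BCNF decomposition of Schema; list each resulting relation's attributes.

{Building, Credits, Grade, Instructor}; {Credits, RoomNo, StudentID}; {Dept, Instructor}

Candidate key of the original relation: {RoomNo, StudentID}.
Within {Building, Credits, Dept, Grade, Instructor, RoomNo, StudentID}: {Credits}⁺ ∩ {Building, Credits, Dept, Grade, Instructor, RoomNo, StudentID} = {Building, Credits, Dept, Grade, Instructor}, not the whole set, so Credits -> Building, Dept, Grade, Instructor violates BCNF; decompose into {Building, Credits, Dept, Grade, Instructor} and {Credits, RoomNo, StudentID}.
Within {Building, Credits, Dept, Grade, Instructor}: {Instructor}⁺ ∩ {Building, Credits, Dept, Grade, Instructor} = {Dept, Instructor}, not the whole set, so Instructor -> Dept violates BCNF; decompose into {Dept, Instructor} and {Building, Credits, Grade, Instructor}.
{Dept, Instructor}: every determinant is a superkey — BCNF.
{Building, Credits, Grade, Instructor}: every determinant is a superkey — BCNF.
{Credits, RoomNo, StudentID}: every determinant is a superkey — BCNF.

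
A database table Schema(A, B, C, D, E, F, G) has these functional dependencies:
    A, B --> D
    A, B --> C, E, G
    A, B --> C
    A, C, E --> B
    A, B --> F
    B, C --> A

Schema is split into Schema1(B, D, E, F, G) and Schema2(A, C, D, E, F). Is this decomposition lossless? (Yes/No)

No

The shared attributes are {D, E, F} and {D, E, F}⁺ = {D, E, F}.
Schema1 ⊄ {D, E, F} and Schema2 ⊄ {D, E, F}, so the split is lossy.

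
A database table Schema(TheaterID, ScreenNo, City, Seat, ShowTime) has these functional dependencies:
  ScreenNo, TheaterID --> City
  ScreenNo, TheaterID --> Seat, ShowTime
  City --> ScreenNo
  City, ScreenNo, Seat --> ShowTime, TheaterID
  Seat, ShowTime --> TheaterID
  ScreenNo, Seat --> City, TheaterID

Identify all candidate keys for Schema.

{City, Seat}, {City, TheaterID}, {ScreenNo, Seat}, {ScreenNo, TheaterID}

{City, Seat}⁺ = {City, ScreenNo, Seat, ShowTime, TheaterID}, which is every attribute, so {City, Seat} is a candidate key.
{City, TheaterID}⁺ = {City, ScreenNo, Seat, ShowTime, TheaterID}, which is every attribute, so {City, TheaterID} is a candidate key.
{ScreenNo, Seat}⁺ = {City, ScreenNo, Seat, ShowTime, TheaterID}, which is every attribute, so {ScreenNo, Seat} is a candidate key.
{ScreenNo, TheaterID}⁺ = {City, ScreenNo, Seat, ShowTime, TheaterID}, which is every attribute, so {ScreenNo, TheaterID} is a candidate key.
These are minimal and exhaustive — every other superkey contains one of them.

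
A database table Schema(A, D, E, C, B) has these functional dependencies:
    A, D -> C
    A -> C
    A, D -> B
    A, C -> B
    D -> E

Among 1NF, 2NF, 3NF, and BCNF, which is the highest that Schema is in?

1NF

Candidate key: {A, D}. Prime attributes: {A, D}.
For A -> C we have {A}⁺ = {A, B, C}; {A} is not a superkey, so BCNF fails.
Because {C} is non-prime and the left side of A -> C is not a superkey, the relation is not in 3NF.
The proper key subset {A} of {A, D} determines non-prime {B, C}, so the relation is not even in 2NF.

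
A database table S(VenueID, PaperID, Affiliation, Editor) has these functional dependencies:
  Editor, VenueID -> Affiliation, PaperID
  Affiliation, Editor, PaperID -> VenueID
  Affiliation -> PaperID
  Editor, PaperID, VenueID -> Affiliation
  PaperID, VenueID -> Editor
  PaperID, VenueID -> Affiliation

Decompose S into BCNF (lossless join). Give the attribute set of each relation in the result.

Candidate keys of the original relation: {Affiliation, Editor}, {Affiliation, VenueID}, {Editor, VenueID}, {PaperID, VenueID}.
{Affiliation, Editor, PaperID, VenueID}: {Affiliation} determines {Affiliation, PaperID} here but is not a superkey — split on Affiliation -> PaperID, giving {Affiliation, PaperID} and {Affiliation, Editor, VenueID}.
{Affiliation, PaperID} is in BCNF.
{Affiliation, Editor, VenueID} is in BCNF.

{Affiliation, Editor, VenueID}; {Affiliation, PaperID}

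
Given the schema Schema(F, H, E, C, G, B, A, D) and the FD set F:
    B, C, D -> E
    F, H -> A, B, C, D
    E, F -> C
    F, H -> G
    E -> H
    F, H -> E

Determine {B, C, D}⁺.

{B, C, D, E, H}

Start with {B, C, D}.
B, C, D -> E applies; add {E} → now {B, C, D, E}.
E -> H applies; add {H} → now {B, C, D, E, H}.
No further FD applies.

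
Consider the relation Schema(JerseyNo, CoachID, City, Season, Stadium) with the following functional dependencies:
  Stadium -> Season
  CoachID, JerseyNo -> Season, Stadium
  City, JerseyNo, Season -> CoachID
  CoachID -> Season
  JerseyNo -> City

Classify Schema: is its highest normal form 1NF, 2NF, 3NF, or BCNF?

Candidate keys: {CoachID, JerseyNo}, {JerseyNo, Season}, {JerseyNo, Stadium}. Prime attributes: {CoachID, JerseyNo, Season, Stadium}.
For Stadium -> Season we have {Stadium}⁺ = {Season, Stadium}; {Stadium} is not a superkey, so BCNF fails.
JerseyNo -> City has non-prime {City} on the right and a non-superkey on the left, so 3NF fails.
The proper key subset {JerseyNo} of {CoachID, JerseyNo} determines non-prime {City}, so the relation is not even in 2NF.

1NF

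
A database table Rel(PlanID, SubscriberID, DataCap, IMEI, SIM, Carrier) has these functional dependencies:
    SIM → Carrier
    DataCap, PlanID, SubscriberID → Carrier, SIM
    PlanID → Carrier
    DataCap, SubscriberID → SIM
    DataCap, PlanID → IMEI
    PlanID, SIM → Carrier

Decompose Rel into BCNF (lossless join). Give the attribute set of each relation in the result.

Candidate key of the original relation: {DataCap, PlanID, SubscriberID}.
In {Carrier, DataCap, IMEI, PlanID, SIM, SubscriberID}, {SIM} is not a superkey ({SIM}⁺ restricted to this set is {Carrier, SIM}), so split on SIM → Carrier into {Carrier, SIM} and {DataCap, IMEI, PlanID, SIM, SubscriberID}.
{Carrier, SIM} is in BCNF.
In {DataCap, IMEI, PlanID, SIM, SubscriberID}, {DataCap, SubscriberID} is not a superkey ({DataCap, SubscriberID}⁺ restricted to this set is {DataCap, SIM, SubscriberID}), so split on DataCap, SubscriberID → SIM into {DataCap, SIM, SubscriberID} and {DataCap, IMEI, PlanID, SubscriberID}.
{DataCap, SIM, SubscriberID} is in BCNF.
In {DataCap, IMEI, PlanID, SubscriberID}, {DataCap, PlanID} is not a superkey ({DataCap, PlanID}⁺ restricted to this set is {DataCap, IMEI, PlanID}), so split on DataCap, PlanID → IMEI into {DataCap, IMEI, PlanID} and {DataCap, PlanID, SubscriberID}.
{DataCap, IMEI, PlanID} is in BCNF.
{DataCap, PlanID, SubscriberID} is in BCNF.

{Carrier, SIM}; {DataCap, IMEI, PlanID}; {DataCap, PlanID, SubscriberID}; {DataCap, SIM, SubscriberID}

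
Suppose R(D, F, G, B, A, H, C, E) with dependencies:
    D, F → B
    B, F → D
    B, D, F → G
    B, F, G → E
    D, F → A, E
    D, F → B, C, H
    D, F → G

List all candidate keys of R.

{F} never appears on the right of any FD, so every key must include it.
{B, F} is a candidate key since {B, F}⁺ = {A, B, C, D, E, F, G, H} covers every attribute.
{D, F} is a candidate key since {D, F}⁺ = {A, B, C, D, E, F, G, H} covers every attribute.
No proper subset of any of these is a key, and no other minimal superkey exists.

{B, F}, {D, F}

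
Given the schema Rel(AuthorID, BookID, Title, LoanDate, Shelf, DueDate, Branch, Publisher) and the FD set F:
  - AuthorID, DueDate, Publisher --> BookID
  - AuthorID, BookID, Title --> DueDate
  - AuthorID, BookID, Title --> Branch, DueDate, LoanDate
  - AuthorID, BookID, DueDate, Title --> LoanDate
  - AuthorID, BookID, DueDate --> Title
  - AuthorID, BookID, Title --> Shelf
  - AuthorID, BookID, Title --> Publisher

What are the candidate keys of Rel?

{AuthorID, BookID, DueDate}, {AuthorID, BookID, Title}, {AuthorID, DueDate, Publisher}

Attributes never on any right-hand side: {AuthorID} — every candidate key must contain it.
Closure of {AuthorID, BookID, DueDate} is {AuthorID, BookID, Branch, DueDate, LoanDate, Publisher, Shelf, Title}, the whole schema; {AuthorID, BookID, DueDate} is a candidate key.
Closure of {AuthorID, BookID, Title} is {AuthorID, BookID, Branch, DueDate, LoanDate, Publisher, Shelf, Title}, the whole schema; {AuthorID, BookID, Title} is a candidate key.
Closure of {AuthorID, DueDate, Publisher} is {AuthorID, BookID, Branch, DueDate, LoanDate, Publisher, Shelf, Title}, the whole schema; {AuthorID, DueDate, Publisher} is a candidate key.
Any other superkey properly contains one of these, so there are no further candidate keys.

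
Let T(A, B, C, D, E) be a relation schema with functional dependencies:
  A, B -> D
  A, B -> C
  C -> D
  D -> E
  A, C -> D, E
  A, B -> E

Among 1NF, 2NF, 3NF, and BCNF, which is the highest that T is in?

Candidate key: {A, B}. Prime attributes: {A, B}.
C -> D breaks BCNF: {C}⁺ = {C, D, E}, so {C} is not a superkey.
C -> D has non-prime {D} on the right and a non-superkey on the left, so 3NF fails.
No non-prime attribute depends on a proper subset of any candidate key, so 2NF holds.

2NF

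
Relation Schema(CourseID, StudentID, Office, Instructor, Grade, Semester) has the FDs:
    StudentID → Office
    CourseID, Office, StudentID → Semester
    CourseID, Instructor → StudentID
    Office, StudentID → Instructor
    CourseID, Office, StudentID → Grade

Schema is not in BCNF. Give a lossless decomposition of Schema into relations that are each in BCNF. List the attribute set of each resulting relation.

{CourseID, Grade, Semester, StudentID}; {Instructor, Office, StudentID}

Candidate keys of the original relation: {CourseID, Instructor}, {CourseID, StudentID}.
{CourseID, Grade, Instructor, Office, Semester, StudentID}: {StudentID} determines {Instructor, Office, StudentID} here but is not a superkey — split on StudentID → Instructor, Office, giving {Instructor, Office, StudentID} and {CourseID, Grade, Semester, StudentID}.
{Instructor, Office, StudentID} has no BCNF violation.
{CourseID, Grade, Semester, StudentID} has no BCNF violation.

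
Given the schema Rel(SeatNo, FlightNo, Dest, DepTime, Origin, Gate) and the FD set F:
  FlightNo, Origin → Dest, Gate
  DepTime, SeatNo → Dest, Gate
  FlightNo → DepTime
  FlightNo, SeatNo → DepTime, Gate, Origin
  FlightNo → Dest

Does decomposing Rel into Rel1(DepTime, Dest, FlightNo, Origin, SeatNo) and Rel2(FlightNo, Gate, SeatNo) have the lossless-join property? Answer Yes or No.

The shared attributes are {FlightNo, SeatNo} and {FlightNo, SeatNo}⁺ = {DepTime, Dest, FlightNo, Gate, Origin, SeatNo}.
This includes all of Rel1, so the common attributes are a superkey of Rel1 — the join is lossless.

Yes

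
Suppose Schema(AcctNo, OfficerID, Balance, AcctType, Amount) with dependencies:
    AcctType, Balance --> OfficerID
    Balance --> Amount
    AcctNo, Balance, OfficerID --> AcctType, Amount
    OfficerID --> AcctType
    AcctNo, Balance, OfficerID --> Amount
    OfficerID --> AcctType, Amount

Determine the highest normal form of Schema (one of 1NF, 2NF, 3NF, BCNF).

1NF

Candidate keys: {AcctNo, AcctType, Balance}, {AcctNo, Balance, OfficerID}. Prime attributes: {AcctNo, AcctType, Balance, OfficerID}.
AcctType, Balance --> OfficerID: {AcctType, Balance}⁺ = {AcctType, Amount, Balance, OfficerID}, which is not all of the attributes, so the left side is not a superkey — BCNF is violated.
Because {Amount} is non-prime and the left side of Balance --> Amount is not a superkey, the relation is not in 3NF.
Since {Balance} ⊂ {AcctNo, AcctType, Balance} and {Balance}⁺ ⊇ {Amount} with {Amount} non-prime, there is a partial dependency; 2NF fails.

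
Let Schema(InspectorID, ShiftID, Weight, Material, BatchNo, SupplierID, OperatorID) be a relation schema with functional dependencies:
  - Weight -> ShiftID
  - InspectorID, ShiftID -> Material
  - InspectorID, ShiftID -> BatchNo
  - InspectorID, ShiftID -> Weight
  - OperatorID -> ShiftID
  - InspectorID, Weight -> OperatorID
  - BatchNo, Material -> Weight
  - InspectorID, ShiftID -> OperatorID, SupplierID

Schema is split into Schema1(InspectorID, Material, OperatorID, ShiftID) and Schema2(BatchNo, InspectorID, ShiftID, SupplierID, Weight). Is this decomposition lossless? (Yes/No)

Yes

The shared attributes are {InspectorID, ShiftID} and {InspectorID, ShiftID}⁺ = {BatchNo, InspectorID, Material, OperatorID, ShiftID, SupplierID, Weight}.
This includes all of Schema1, so the common attributes are a superkey of Schema1 — the join is lossless.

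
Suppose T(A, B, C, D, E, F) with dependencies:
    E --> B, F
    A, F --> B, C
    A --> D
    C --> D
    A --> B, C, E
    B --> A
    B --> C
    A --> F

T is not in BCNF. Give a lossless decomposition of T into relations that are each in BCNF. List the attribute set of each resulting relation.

{A, B, C, E, F}; {C, D}

Candidate keys of the original relation: {A}, {B}, {E}.
In {A, B, C, D, E, F}, {C} is not a superkey ({C}⁺ restricted to this set is {C, D}), so split on C --> D into {C, D} and {A, B, C, E, F}.
{C, D} has no BCNF violation.
{A, B, C, E, F} has no BCNF violation.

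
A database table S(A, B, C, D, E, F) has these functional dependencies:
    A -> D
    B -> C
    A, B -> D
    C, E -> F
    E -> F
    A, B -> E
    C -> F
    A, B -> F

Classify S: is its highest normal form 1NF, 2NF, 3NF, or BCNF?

1NF

Candidate key: {A, B}. Prime attributes: {A, B}.
A -> D breaks BCNF: {A}⁺ = {A, D}, so {A} is not a superkey.
A -> D determines the non-prime attribute {D} from a non-superkey — 3NF is violated.
Since {A} ⊂ {A, B} and {A}⁺ ⊇ {D} with {D} non-prime, there is a partial dependency; 2NF fails.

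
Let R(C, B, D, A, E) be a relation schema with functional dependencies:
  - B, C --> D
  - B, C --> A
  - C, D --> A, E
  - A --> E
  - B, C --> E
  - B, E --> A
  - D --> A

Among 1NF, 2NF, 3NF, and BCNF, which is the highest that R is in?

Candidate key: {B, C}. Prime attributes: {B, C}.
C, D --> A, E: {C, D}⁺ = {A, C, D, E}, which is not all of the attributes, so the left side is not a superkey — BCNF is violated.
C, D --> A, E has non-prime {A, E} on the right and a non-superkey on the left, so 3NF fails.
No non-prime attribute depends on a proper subset of any candidate key, so 2NF holds.

2NF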